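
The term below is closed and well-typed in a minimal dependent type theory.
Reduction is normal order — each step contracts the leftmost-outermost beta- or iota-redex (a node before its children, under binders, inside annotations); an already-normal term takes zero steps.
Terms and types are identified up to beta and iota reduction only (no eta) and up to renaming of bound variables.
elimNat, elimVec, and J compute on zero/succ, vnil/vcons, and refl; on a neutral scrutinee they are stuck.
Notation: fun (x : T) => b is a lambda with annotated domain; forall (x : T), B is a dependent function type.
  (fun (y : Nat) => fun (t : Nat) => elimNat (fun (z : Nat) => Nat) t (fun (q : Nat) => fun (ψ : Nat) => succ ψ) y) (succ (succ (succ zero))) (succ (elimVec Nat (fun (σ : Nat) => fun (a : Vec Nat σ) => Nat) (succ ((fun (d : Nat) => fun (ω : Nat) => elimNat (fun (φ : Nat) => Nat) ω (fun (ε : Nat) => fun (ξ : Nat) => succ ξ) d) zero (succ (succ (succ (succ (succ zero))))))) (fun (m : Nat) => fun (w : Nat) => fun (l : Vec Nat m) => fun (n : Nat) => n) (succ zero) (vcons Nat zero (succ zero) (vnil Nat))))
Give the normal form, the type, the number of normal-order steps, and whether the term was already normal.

reduced normal form:
  succ (succ (succ (succ (succ (succ (succ (succ (succ (succ zero)))))))))
type:
  Nat
normal-order step count: 21
term was already normal: no
first contracted redex: a beta-redex


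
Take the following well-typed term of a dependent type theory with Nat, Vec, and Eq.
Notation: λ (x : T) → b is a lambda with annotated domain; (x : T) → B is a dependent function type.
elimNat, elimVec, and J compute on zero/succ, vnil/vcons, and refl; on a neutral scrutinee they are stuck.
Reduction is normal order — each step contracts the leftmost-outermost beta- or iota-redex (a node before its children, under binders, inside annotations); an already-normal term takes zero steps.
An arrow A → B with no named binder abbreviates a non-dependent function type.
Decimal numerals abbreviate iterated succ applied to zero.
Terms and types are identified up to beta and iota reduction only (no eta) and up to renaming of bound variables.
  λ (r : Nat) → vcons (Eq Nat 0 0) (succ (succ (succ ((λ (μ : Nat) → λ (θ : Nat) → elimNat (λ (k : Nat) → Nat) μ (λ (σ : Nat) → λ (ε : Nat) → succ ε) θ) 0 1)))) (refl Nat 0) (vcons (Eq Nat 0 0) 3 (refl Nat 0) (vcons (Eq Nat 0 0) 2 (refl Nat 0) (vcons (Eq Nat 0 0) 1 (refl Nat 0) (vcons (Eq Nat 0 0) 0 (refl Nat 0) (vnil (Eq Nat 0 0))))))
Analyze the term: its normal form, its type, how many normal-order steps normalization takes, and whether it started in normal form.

resulting normal form:
  λ (r : Nat) → vcons (Eq Nat 0 0) 4 (refl Nat 0) (vcons (Eq Nat 0 0) 3 (refl Nat 0) (vcons (Eq Nat 0 0) 2 (refl Nat 0) (vcons (Eq Nat 0 0) 1 (refl Nat 0) (vcons (Eq Nat 0 0) 0 (refl Nat 0) (vnil (Eq Nat 0 0))))))
inferred type:
  Nat → Vec (Eq Nat 0 0) 5
normal-order step count: 6
started in normal form: no
first contracted redex: a beta-redex


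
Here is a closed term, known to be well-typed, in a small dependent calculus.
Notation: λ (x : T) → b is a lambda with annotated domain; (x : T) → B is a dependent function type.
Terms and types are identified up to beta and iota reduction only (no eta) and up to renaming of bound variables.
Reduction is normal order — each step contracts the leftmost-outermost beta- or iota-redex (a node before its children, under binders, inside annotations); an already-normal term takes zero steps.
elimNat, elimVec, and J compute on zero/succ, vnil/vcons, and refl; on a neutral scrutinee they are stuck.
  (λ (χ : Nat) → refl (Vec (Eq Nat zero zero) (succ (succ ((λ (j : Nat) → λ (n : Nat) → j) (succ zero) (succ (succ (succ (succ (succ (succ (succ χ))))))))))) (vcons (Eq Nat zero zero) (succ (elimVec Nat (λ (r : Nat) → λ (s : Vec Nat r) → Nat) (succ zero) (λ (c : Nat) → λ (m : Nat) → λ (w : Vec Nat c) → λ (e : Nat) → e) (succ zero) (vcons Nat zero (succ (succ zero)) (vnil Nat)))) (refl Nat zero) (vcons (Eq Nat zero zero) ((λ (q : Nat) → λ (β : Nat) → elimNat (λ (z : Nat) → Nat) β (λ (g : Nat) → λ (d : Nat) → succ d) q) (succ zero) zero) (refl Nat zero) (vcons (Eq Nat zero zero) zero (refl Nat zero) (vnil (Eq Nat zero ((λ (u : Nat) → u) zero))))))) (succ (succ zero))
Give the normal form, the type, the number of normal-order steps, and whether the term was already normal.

normal form:
  refl (Vec (Eq Nat zero zero) (succ (succ (succ zero)))) (vcons (Eq Nat zero zero) (succ (succ zero)) (refl Nat zero) (vcons (Eq Nat zero zero) (succ zero) (refl Nat zero) (vcons (Eq Nat zero zero) zero (refl Nat zero) (vnil (Eq Nat zero zero)))))
type:
  Eq (Vec (Eq Nat zero zero) (succ (succ (succ zero)))) (vcons (Eq Nat zero zero) (succ (succ zero)) (refl Nat zero) (vcons (Eq Nat zero zero) (succ zero) (refl Nat zero) (vcons (Eq Nat zero zero) zero (refl Nat zero) (vnil (Eq Nat zero zero))))) (vcons (Eq Nat zero zero) (succ (succ zero)) (refl Nat zero) (vcons (Eq Nat zero zero) (succ zero) (refl Nat zero) (vcons (Eq Nat zero zero) zero (refl Nat zero) (vnil (Eq Nat zero zero)))))
normal-order step count: 16
already normal: no
first redex: a beta-redex


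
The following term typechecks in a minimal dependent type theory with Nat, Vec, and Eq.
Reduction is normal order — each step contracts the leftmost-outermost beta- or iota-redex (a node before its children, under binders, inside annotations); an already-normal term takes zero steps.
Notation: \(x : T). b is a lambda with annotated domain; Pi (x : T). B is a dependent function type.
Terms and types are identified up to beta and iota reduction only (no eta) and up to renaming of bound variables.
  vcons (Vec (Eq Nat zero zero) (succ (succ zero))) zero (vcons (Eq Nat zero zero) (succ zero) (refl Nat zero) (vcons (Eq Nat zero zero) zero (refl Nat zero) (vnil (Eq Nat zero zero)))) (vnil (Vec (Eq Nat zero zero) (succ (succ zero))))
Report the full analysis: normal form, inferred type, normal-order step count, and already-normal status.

reduced normal form:
  vcons (Vec (Eq Nat zero zero) (succ (succ zero))) zero (vcons (Eq Nat zero zero) (succ zero) (refl Nat zero) (vcons (Eq Nat zero zero) zero (refl Nat zero) (vnil (Eq Nat zero zero)))) (vnil (Vec (Eq Nat zero zero) (succ (succ zero))))
type:
  Vec (Vec (Eq Nat zero zero) (succ (succ zero))) (succ zero)
steps to reach normal form (normal order): 0
already normal: yes


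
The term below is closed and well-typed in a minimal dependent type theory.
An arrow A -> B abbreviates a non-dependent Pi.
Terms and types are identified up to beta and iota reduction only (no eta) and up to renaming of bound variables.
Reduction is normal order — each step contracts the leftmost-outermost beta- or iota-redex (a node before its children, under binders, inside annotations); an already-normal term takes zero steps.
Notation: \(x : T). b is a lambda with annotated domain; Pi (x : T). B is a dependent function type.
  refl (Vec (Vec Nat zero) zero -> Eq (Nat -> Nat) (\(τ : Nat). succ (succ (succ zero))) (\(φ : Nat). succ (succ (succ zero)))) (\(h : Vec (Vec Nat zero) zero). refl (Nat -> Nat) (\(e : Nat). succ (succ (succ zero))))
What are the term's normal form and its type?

normal form:
  refl (Vec (Vec Nat zero) zero -> Eq (Nat -> Nat) (\(τ : Nat). succ (succ (succ zero))) (\(φ : Nat). succ (succ (succ zero)))) (\(h : Vec (Vec Nat zero) zero). refl (Nat -> Nat) (\(e : Nat). succ (succ (succ zero))))
the term's type:
  Eq (Vec (Vec Nat zero) zero -> Eq (Nat -> Nat) (\(τ : Nat). succ (succ (succ zero))) (\(φ : Nat). succ (succ (succ zero)))) (\(h : Vec (Vec Nat zero) zero). refl (Nat -> Nat) (\(e : Nat). succ (succ (succ zero)))) (\(f : Vec (Vec Nat zero) zero). refl (Nat -> Nat) (\(m : Nat). succ (succ (succ zero))))


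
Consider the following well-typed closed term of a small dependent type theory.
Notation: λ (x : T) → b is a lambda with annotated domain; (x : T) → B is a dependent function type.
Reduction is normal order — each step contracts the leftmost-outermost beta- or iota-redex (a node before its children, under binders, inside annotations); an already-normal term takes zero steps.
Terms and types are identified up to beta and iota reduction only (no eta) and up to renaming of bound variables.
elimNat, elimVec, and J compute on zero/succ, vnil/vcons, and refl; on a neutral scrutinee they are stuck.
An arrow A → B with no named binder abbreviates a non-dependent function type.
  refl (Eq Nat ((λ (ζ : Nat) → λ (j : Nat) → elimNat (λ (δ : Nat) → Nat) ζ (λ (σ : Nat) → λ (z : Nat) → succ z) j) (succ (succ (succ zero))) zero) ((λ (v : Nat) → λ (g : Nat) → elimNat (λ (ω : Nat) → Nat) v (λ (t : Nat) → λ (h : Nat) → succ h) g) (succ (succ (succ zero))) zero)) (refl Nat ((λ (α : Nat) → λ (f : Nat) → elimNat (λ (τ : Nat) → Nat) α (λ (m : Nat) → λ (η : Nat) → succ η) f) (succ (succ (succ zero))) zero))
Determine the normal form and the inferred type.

resulting normal form:
  refl (Eq Nat (succ (succ (succ zero))) (succ (succ (succ zero)))) (refl Nat (succ (succ (succ zero))))
inferred type:
  Eq (Eq Nat (succ (succ (succ zero))) (succ (succ (succ zero)))) (refl Nat (succ (succ (succ zero)))) (refl Nat (succ (succ (succ zero))))


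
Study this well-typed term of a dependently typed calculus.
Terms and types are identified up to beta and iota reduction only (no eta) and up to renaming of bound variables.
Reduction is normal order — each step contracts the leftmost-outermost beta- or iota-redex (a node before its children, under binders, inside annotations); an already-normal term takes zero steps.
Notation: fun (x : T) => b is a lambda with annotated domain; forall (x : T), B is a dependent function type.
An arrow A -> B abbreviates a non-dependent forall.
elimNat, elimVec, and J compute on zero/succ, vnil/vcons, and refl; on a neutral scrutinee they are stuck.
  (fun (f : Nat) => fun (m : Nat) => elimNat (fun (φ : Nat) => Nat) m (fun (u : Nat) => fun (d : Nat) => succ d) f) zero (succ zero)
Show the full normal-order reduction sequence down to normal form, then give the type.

normal-order reduction sequence:
  (fun (f : Nat) => fun (m : Nat) => elimNat (fun (φ : Nat) => Nat) m (fun (u : Nat) => fun (d : Nat) => succ d) f) zero (succ zero)
  ~> (fun (f : Nat) => elimNat (fun (m : Nat) => Nat) f (fun (φ : Nat) => fun (u : Nat) => succ u) zero) (succ zero)
  ~> elimNat (fun (f : Nat) => Nat) (succ zero) (fun (m : Nat) => fun (φ : Nat) => succ φ) zero
  ~> succ zero
the term's type:
  Nat


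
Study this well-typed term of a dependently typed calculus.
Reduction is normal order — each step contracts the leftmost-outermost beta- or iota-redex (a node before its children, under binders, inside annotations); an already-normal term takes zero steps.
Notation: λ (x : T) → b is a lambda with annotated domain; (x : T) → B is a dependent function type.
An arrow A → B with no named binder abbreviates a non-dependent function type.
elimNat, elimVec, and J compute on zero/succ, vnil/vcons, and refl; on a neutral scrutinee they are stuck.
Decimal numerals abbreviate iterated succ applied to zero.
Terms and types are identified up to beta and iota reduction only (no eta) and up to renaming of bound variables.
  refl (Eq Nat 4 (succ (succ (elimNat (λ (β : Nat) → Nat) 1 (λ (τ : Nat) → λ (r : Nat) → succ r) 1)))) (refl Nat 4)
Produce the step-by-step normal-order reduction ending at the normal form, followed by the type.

normal-order reduction:
  refl (Eq Nat 4 (succ (succ (elimNat (λ (β : Nat) → Nat) 1 (λ (τ : Nat) → λ (r : Nat) → succ r) 1)))) (refl Nat 4)
  ~> refl (Eq Nat 4 (succ (succ ((λ (β : Nat) → λ (τ : Nat) → succ τ) 0 (elimNat (λ (r : Nat) → Nat) 1 (λ (μ : Nat) → λ (s : Nat) → succ s) 0))))) (refl Nat 4)
  ~> refl (Eq Nat 4 (succ (succ ((λ (β : Nat) → succ β) (elimNat (λ (τ : Nat) → Nat) 1 (λ (r : Nat) → λ (μ : Nat) → succ μ) 0))))) (refl Nat 4)
  ~> refl (Eq Nat 4 (succ (succ (succ (elimNat (λ (β : Nat) → Nat) 1 (λ (τ : Nat) → λ (r : Nat) → succ r) 0))))) (refl Nat 4)
  ~> refl (Eq Nat 4 4) (refl Nat 4)
type:
  Eq (Eq Nat 4 4) (refl Nat 4) (refl Nat 4)


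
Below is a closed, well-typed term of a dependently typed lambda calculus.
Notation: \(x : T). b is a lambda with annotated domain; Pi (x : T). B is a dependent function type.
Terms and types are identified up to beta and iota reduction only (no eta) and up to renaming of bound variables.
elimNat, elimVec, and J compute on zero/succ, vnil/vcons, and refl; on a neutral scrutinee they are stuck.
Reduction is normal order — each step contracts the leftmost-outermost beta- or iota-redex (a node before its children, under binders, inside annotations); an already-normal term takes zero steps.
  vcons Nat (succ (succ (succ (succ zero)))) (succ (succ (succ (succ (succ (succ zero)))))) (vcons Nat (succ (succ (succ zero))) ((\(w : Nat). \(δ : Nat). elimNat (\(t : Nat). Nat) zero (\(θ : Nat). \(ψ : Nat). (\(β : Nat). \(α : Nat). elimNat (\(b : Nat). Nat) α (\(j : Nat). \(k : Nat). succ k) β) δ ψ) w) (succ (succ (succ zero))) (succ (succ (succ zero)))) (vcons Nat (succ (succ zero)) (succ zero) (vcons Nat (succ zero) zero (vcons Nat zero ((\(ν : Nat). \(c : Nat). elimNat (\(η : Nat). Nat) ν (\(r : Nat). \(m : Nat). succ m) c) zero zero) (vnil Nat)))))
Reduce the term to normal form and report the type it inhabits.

reduced normal form:
  vcons Nat (succ (succ (succ (succ zero)))) (succ (succ (succ (succ (succ (succ zero)))))) (vcons Nat (succ (succ (succ zero))) (succ (succ (succ (succ (succ (succ (succ (succ (succ zero))))))))) (vcons Nat (succ (succ zero)) (succ zero) (vcons Nat (succ zero) zero (vcons Nat zero zero (vnil Nat)))))
type:
  Vec Nat (succ (succ (succ (succ (succ zero)))))


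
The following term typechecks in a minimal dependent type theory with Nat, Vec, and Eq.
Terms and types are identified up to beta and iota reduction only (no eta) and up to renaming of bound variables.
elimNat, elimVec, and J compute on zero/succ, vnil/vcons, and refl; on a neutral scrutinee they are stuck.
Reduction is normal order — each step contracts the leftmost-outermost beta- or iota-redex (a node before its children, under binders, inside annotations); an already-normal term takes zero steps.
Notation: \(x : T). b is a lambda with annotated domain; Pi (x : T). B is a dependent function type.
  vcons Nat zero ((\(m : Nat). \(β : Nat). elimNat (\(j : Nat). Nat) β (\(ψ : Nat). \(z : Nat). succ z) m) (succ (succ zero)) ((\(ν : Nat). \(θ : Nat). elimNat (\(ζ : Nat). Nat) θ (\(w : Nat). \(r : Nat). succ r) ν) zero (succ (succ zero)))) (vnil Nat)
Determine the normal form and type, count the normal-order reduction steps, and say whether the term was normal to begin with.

resulting normal form:
  vcons Nat zero (succ (succ (succ (succ zero)))) (vnil Nat)
type:
  Vec Nat (succ zero)
steps to reach normal form (normal order): 12
already normal: no
first redex: a beta-redex


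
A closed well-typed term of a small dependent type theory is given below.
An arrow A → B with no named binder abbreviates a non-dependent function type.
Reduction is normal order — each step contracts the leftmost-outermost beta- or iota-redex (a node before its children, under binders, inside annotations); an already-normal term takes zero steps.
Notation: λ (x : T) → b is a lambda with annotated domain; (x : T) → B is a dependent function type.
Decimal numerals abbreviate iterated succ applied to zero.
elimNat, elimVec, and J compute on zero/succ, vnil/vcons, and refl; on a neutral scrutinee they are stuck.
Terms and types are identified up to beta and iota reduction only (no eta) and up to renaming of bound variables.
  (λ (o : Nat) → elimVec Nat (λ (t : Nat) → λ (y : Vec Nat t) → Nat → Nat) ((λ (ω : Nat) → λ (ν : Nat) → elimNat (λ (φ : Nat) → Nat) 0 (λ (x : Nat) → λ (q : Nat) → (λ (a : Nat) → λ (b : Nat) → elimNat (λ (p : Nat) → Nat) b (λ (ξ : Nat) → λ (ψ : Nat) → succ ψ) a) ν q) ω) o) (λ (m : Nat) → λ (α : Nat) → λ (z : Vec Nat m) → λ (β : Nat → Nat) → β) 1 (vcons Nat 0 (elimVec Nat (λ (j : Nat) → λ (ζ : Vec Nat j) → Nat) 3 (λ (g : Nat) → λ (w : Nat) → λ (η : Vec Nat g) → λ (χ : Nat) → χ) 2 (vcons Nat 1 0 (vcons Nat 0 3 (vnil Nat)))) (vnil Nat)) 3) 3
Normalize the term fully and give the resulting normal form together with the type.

resulting normal form:
  9
the term's type:
  Nat
observation: the term reaches its normal form after 55 normal-order steps.


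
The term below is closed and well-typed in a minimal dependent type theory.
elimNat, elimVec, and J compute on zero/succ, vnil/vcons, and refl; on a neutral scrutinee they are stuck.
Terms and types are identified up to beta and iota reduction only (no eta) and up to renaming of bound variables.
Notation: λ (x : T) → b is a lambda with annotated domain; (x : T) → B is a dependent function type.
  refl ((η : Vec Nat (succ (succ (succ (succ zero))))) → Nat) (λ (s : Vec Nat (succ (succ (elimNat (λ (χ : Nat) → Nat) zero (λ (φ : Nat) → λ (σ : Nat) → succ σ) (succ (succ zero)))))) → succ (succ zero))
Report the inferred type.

type:
  Eq ((η : Vec Nat (succ (succ (succ (succ zero))))) → Nat) (λ (s : Vec Nat (succ (succ (succ (succ zero))))) → succ (succ zero)) (λ (χ : Vec Nat (succ (succ (succ (succ zero))))) → succ (succ zero))


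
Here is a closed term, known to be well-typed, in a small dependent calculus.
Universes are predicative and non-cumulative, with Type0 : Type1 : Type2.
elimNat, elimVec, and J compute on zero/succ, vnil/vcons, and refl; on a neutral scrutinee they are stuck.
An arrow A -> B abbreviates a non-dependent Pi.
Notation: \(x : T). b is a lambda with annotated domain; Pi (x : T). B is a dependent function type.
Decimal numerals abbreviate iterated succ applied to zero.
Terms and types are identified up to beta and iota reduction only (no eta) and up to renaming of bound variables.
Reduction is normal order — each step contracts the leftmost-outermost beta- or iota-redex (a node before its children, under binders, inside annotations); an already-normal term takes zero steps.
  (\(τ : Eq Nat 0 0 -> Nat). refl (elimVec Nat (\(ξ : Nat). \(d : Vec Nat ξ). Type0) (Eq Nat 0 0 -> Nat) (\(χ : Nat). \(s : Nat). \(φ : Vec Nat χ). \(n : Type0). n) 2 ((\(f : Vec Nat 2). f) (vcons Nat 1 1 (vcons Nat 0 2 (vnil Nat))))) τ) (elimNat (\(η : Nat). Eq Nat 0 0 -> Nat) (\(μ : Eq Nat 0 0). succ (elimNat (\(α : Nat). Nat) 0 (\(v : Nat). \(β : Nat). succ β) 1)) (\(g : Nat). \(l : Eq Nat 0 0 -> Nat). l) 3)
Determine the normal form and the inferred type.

reduced normal form:
  refl (Eq Nat 0 0 -> Nat) (\(τ : Eq Nat 0 0). 2)
the term's type:
  Eq (Eq Nat 0 0 -> Nat) (\(τ : Eq Nat 0 0). 2) (\(ξ : Eq Nat 0 0). 2)


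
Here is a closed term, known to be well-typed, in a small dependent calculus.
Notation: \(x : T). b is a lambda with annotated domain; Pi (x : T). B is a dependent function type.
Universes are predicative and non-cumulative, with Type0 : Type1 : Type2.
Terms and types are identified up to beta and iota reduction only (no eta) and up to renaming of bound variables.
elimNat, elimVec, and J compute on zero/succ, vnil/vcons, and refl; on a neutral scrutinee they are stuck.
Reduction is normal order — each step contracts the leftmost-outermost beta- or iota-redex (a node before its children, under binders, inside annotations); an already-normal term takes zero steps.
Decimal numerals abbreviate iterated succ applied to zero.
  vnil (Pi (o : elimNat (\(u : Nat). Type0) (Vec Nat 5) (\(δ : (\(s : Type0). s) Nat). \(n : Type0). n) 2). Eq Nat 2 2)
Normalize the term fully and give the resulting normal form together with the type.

reduced normal form:
  vnil (Pi (o : Vec Nat 5). Eq Nat 2 2)
type:
  Vec (Pi (o : Vec Nat 5). Eq Nat 2 2) 0


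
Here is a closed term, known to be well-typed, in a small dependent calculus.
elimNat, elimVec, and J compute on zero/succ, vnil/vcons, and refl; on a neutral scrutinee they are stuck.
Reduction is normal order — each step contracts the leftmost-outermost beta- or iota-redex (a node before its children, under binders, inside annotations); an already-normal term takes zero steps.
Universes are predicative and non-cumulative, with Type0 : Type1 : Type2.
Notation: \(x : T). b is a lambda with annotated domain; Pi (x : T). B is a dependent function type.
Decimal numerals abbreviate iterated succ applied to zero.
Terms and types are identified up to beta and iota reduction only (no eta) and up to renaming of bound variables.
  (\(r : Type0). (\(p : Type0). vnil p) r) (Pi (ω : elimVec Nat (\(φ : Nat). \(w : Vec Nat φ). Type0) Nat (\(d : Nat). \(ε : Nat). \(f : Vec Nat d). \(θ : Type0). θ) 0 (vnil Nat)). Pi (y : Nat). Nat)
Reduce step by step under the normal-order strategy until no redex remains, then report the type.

reduction (normal order):
  (\(r : Type0). (\(p : Type0). vnil p) r) (Pi (ω : elimVec Nat (\(φ : Nat). \(w : Vec Nat φ). Type0) Nat (\(d : Nat). \(ε : Nat). \(f : Vec Nat d). \(θ : Type0). θ) 0 (vnil Nat)). Pi (y : Nat). Nat)
  ~> (\(r : Type0). vnil r) (Pi (p : elimVec Nat (\(ω : Nat). \(φ : Vec Nat ω). Type0) Nat (\(w : Nat). \(d : Nat). \(ε : Vec Nat w). \(f : Type0). f) 0 (vnil Nat)). Pi (θ : Nat). Nat)
  ~> vnil (Pi (r : elimVec Nat (\(p : Nat). \(ω : Vec Nat p). Type0) Nat (\(φ : Nat). \(w : Nat). \(d : Vec Nat φ). \(ε : Type0). ε) 0 (vnil Nat)). Pi (f : Nat). Nat)
  ~> vnil (Pi (r : Nat). Pi (p : Nat). Nat)
type:
  Vec (Pi (r : Nat). Pi (p : Nat). Nat) 0


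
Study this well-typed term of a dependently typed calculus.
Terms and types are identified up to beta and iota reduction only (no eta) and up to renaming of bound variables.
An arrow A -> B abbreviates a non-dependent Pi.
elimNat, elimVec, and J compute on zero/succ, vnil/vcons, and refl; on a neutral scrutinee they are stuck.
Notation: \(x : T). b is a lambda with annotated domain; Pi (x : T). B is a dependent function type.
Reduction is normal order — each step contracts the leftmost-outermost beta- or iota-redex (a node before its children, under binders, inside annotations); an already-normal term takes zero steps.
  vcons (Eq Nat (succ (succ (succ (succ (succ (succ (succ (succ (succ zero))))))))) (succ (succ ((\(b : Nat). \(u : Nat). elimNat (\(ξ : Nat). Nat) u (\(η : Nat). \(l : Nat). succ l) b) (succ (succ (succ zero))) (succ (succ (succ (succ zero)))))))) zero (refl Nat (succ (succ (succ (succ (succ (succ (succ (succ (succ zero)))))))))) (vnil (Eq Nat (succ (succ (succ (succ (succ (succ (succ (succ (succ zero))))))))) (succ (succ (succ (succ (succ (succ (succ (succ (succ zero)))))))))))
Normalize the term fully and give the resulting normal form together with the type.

reduced normal form:
  vcons (Eq Nat (succ (succ (succ (succ (succ (succ (succ (succ (succ zero))))))))) (succ (succ (succ (succ (succ (succ (succ (succ (succ zero)))))))))) zero (refl Nat (succ (succ (succ (succ (succ (succ (succ (succ (succ zero)))))))))) (vnil (Eq Nat (succ (succ (succ (succ (succ (succ (succ (succ (succ zero))))))))) (succ (succ (succ (succ (succ (succ (succ (succ (succ zero)))))))))))
the term's type:
  Vec (Eq Nat (succ (succ (succ (succ (succ (succ (succ (succ (succ zero))))))))) (succ (succ (succ (succ (succ (succ (succ (succ (succ zero)))))))))) (succ zero)
observation: 12 normal-order steps normalize the term, beginning with a beta-redex.


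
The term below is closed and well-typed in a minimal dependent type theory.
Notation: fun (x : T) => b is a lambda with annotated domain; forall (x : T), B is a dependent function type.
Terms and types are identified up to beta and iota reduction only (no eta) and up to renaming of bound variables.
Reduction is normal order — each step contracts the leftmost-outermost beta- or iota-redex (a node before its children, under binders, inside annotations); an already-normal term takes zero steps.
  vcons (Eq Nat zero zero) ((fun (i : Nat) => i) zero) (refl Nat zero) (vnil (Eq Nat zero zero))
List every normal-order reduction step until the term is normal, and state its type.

reduction (normal order):
  vcons (Eq Nat zero zero) ((fun (i : Nat) => i) zero) (refl Nat zero) (vnil (Eq Nat zero zero))
  ~> vcons (Eq Nat zero zero) zero (refl Nat zero) (vnil (Eq Nat zero zero))
inferred type:
  Vec (Eq Nat zero zero) (succ zero)


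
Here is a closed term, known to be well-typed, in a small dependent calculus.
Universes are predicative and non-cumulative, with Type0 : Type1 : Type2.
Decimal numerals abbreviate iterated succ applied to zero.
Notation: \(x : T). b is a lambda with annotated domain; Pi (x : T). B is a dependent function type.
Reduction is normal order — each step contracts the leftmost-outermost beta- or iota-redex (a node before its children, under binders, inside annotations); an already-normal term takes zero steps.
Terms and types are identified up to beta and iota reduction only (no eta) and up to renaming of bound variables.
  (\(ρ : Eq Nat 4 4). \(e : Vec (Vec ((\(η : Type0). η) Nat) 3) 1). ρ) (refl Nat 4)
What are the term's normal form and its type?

normal form:
  \(ρ : Vec (Vec Nat 3) 1). refl Nat 4
the term's type:
  Pi (ρ : Vec (Vec Nat 3) 1). Eq Nat 4 4
observation: 2 normal-order steps separate the term from its normal form.


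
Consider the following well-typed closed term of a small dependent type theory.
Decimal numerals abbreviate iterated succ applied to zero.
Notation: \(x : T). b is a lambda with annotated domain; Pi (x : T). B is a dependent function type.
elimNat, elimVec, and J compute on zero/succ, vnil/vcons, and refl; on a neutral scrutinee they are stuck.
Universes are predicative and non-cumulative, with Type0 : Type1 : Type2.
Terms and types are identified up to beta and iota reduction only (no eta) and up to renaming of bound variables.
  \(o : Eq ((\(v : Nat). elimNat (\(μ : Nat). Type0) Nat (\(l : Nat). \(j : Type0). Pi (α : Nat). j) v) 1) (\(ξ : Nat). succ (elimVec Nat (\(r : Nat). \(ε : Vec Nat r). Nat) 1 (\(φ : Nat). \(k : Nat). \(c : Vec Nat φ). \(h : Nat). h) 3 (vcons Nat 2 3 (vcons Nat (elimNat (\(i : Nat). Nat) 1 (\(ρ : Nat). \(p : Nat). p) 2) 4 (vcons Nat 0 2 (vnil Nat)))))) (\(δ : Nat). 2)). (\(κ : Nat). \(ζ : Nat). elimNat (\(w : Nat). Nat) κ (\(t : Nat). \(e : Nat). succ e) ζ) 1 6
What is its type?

the term's type:
  Pi (o : Eq (Pi (v : Nat). Nat) (\(μ : Nat). 2) (\(l : Nat). 2)). Nat


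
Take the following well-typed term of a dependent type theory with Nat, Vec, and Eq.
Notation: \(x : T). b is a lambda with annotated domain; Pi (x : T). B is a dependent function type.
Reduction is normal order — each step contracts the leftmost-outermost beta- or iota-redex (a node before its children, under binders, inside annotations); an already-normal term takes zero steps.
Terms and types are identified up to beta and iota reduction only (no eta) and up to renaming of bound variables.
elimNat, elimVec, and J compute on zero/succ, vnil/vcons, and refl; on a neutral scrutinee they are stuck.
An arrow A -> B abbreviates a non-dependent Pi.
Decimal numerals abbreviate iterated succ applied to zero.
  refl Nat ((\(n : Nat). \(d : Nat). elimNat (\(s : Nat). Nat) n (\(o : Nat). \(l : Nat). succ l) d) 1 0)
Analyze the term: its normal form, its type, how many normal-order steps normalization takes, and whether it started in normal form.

reduced normal form:
  refl Nat 1
type:
  Eq Nat 1 1
reduction steps (normal order): 3
already normal: no
first contracted redex: a beta-redex


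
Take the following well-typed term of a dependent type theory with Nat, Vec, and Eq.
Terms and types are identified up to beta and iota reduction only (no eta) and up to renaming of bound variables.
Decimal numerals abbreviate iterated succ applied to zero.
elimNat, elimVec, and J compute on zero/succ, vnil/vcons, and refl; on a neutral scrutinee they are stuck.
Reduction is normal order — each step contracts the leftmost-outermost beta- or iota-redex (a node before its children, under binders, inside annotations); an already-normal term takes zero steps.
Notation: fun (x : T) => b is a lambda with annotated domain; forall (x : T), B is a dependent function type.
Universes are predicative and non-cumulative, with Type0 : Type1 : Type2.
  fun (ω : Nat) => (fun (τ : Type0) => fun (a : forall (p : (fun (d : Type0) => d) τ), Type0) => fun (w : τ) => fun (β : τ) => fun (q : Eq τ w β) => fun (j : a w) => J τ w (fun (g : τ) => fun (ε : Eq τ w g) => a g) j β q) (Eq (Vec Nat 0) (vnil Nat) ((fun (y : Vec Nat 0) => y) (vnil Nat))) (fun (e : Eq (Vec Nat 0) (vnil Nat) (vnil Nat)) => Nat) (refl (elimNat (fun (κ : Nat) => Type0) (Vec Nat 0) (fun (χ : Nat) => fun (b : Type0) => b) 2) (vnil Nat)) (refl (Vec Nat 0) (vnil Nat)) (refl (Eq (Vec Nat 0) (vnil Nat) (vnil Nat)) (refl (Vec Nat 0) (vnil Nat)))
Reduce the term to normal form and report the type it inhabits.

reduced normal form:
  fun (ω : Nat) => fun (τ : Nat) => τ
the term's type:
  forall (ω : Nat), forall (τ : Nat), Nat


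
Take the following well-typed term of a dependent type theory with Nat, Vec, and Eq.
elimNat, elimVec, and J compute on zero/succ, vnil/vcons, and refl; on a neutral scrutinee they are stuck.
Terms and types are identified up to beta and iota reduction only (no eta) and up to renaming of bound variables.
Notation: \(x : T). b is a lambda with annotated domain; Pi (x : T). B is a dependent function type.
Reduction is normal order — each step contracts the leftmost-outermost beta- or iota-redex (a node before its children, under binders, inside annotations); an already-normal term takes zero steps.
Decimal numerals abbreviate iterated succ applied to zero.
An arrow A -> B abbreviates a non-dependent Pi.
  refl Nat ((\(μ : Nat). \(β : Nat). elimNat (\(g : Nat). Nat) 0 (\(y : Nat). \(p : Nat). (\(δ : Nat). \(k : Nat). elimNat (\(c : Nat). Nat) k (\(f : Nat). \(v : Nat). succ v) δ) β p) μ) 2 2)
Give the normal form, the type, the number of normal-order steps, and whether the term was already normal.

reduced normal form:
  refl Nat 4
inferred type:
  Eq Nat 4 4
steps to reach normal form (normal order): 27
term was already normal: no
first redex: a beta-redex


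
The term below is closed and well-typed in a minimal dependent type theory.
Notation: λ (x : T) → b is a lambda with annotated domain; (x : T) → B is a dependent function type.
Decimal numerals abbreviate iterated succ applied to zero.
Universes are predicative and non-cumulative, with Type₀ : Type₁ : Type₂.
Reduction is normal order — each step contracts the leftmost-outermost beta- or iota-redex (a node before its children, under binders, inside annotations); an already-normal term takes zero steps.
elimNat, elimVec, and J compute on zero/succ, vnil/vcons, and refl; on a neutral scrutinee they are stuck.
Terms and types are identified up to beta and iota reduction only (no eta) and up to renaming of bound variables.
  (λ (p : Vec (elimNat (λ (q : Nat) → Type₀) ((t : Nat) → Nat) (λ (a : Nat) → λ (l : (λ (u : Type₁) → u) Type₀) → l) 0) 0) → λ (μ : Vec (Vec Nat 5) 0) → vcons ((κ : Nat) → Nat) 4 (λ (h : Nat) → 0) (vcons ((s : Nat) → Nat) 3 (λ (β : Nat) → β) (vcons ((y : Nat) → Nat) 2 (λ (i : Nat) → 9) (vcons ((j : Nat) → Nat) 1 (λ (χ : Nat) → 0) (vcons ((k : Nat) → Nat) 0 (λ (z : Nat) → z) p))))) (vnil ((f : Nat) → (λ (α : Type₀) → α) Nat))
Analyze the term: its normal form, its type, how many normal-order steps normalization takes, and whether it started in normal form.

normal form:
  λ (p : Vec (Vec Nat 5) 0) → vcons ((q : Nat) → Nat) 4 (λ (t : Nat) → 0) (vcons ((a : Nat) → Nat) 3 (λ (l : Nat) → l) (vcons ((u : Nat) → Nat) 2 (λ (μ : Nat) → 9) (vcons ((κ : Nat) → Nat) 1 (λ (h : Nat) → 0) (vcons ((s : Nat) → Nat) 0 (λ (β : Nat) → β) (vnil ((y : Nat) → Nat))))))
the term's type:
  (p : Vec (Vec Nat 5) 0) → Vec ((q : Nat) → Nat) 5
normal-order step count: 2
started in normal form: no
first contracted redex: a beta-redex


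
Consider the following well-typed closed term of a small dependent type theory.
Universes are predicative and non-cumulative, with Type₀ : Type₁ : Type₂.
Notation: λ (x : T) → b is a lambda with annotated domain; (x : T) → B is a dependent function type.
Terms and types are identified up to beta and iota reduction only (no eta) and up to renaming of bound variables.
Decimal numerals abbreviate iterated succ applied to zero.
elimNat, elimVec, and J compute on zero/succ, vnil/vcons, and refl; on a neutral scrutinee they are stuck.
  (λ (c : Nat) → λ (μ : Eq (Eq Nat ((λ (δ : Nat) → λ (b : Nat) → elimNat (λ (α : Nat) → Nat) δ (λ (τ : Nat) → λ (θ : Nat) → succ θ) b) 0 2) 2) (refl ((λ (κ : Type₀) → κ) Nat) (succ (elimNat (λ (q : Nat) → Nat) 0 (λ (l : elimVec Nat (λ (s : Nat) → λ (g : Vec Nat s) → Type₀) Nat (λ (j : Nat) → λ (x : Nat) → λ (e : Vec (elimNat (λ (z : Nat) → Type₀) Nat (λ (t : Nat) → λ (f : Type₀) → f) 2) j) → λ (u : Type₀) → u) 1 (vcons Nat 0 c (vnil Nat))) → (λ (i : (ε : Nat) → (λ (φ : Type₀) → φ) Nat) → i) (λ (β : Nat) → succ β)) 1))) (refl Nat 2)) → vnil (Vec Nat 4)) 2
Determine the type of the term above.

inferred type:
  (c : Eq (Eq Nat 2 2) (refl Nat 2) (refl Nat 2)) → Vec (Vec Nat 4) 0


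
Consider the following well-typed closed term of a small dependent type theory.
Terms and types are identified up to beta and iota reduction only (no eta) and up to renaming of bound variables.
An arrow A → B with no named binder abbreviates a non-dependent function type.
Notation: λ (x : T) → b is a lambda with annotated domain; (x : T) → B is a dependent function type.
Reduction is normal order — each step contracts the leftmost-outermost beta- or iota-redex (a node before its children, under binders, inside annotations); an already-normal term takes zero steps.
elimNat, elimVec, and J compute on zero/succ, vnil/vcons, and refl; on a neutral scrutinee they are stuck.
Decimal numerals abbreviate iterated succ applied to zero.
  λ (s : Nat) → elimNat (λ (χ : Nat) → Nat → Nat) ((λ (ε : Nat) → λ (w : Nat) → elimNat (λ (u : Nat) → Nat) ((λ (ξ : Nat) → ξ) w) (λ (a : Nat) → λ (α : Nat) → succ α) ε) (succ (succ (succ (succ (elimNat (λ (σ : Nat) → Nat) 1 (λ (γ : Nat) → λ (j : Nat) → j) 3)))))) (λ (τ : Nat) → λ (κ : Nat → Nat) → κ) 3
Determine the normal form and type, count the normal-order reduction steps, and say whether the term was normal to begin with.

reduced normal form:
  λ (s : Nat) → λ (χ : Nat) → succ (succ (succ (succ (succ χ))))
inferred type:
  Nat → Nat → Nat
normal-order step count: 38
started in normal form: no
first redex: an elimNat iota-redex


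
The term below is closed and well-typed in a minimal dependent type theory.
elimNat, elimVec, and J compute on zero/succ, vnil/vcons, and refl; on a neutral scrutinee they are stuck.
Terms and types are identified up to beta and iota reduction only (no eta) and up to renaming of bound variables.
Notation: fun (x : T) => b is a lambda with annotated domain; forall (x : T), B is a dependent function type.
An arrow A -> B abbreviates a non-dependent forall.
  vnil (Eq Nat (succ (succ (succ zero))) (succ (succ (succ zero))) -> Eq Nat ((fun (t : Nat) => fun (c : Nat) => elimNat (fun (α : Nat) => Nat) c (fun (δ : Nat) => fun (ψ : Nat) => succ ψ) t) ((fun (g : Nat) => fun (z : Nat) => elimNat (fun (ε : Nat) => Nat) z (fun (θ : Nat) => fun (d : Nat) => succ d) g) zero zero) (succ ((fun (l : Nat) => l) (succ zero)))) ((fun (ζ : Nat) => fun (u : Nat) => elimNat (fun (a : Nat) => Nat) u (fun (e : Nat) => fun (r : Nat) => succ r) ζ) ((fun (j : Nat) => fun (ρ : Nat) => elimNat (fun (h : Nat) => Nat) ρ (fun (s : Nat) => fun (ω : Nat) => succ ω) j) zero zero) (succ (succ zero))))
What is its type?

type:
  Vec (Eq Nat (succ (succ (succ zero))) (succ (succ (succ zero))) -> Eq Nat (succ (succ zero)) (succ (succ zero))) zero


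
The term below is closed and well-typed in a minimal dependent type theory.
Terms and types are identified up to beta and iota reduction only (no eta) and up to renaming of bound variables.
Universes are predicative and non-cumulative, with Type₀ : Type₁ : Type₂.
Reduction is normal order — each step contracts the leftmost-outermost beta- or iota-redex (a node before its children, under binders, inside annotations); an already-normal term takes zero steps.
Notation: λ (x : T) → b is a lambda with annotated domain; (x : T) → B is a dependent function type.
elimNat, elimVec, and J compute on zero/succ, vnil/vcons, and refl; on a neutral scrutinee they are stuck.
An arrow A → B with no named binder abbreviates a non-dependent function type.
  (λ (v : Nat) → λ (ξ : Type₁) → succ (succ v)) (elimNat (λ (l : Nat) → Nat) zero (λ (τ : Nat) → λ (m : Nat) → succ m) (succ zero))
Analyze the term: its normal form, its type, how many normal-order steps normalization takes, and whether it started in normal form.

normal form:
  λ (v : Type₁) → succ (succ (succ zero))
the term's type:
  Type₁ → Nat
steps to reach normal form (normal order): 5
started in normal form: no
first redex: a beta-redex


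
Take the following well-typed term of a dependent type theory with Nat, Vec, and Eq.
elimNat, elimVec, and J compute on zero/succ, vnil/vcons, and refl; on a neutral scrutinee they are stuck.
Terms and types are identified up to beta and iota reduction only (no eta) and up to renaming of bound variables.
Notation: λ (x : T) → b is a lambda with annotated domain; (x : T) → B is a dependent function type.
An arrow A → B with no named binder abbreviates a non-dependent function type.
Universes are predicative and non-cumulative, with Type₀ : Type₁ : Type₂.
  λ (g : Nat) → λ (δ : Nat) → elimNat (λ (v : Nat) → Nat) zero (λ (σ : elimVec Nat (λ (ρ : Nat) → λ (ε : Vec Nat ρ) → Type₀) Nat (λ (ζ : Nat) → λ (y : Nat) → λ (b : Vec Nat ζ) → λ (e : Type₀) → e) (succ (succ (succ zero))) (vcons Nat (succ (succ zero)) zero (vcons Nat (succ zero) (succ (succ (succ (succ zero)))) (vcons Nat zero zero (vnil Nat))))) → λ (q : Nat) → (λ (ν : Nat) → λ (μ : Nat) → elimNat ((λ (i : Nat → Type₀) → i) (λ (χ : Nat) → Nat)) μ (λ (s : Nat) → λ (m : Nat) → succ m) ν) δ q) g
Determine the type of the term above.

type:
  Nat → Nat → Nat


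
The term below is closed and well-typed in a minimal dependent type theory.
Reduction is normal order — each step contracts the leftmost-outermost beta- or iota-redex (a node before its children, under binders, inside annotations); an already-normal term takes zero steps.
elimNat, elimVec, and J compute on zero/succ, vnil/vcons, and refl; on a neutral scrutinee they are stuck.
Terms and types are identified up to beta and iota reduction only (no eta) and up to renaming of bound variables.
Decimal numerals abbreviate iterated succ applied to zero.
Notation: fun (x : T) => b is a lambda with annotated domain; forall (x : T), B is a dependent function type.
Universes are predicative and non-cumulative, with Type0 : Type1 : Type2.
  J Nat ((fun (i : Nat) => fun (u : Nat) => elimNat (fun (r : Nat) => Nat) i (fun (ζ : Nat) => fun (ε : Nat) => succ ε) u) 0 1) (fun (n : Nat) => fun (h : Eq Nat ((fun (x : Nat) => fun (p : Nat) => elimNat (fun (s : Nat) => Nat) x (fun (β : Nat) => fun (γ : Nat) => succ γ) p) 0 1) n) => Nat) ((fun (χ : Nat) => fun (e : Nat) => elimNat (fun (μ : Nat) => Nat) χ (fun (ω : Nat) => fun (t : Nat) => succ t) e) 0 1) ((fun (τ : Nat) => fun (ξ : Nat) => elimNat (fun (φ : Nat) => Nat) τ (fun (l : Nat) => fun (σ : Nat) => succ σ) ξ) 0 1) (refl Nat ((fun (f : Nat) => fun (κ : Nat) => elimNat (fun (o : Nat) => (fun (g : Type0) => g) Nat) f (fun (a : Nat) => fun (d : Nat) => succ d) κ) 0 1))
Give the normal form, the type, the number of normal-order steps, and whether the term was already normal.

reduced normal form:
  1
inferred type:
  Nat
reduction steps (normal order): 7
already normal: no
first redex: a J iota-redex
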